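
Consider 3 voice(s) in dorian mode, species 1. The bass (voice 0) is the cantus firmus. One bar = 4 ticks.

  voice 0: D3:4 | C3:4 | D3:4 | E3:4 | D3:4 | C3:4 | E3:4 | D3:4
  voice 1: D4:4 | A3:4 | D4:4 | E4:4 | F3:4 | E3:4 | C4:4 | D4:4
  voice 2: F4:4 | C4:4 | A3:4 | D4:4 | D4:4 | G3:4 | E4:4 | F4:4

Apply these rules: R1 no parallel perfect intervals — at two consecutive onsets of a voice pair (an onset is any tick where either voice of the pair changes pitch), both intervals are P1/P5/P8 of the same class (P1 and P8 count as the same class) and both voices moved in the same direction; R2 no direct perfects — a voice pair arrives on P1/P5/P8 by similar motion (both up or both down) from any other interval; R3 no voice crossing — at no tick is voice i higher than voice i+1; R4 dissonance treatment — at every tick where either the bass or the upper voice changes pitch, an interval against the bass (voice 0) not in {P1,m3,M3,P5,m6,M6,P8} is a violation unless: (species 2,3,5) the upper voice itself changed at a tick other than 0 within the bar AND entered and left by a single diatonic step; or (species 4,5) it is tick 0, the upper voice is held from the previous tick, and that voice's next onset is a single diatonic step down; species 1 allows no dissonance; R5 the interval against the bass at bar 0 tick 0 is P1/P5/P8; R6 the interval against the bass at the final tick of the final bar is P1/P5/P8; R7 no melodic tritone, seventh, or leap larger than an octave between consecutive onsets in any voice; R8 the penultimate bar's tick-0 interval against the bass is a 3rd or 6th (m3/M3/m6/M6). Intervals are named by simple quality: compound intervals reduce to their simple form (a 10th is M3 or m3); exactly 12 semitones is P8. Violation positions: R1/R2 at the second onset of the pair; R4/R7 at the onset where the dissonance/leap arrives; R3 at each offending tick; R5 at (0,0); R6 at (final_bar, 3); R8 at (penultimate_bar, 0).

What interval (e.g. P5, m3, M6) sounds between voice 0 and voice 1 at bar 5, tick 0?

M3

voice 0=C3 voice 1=E3 -> M3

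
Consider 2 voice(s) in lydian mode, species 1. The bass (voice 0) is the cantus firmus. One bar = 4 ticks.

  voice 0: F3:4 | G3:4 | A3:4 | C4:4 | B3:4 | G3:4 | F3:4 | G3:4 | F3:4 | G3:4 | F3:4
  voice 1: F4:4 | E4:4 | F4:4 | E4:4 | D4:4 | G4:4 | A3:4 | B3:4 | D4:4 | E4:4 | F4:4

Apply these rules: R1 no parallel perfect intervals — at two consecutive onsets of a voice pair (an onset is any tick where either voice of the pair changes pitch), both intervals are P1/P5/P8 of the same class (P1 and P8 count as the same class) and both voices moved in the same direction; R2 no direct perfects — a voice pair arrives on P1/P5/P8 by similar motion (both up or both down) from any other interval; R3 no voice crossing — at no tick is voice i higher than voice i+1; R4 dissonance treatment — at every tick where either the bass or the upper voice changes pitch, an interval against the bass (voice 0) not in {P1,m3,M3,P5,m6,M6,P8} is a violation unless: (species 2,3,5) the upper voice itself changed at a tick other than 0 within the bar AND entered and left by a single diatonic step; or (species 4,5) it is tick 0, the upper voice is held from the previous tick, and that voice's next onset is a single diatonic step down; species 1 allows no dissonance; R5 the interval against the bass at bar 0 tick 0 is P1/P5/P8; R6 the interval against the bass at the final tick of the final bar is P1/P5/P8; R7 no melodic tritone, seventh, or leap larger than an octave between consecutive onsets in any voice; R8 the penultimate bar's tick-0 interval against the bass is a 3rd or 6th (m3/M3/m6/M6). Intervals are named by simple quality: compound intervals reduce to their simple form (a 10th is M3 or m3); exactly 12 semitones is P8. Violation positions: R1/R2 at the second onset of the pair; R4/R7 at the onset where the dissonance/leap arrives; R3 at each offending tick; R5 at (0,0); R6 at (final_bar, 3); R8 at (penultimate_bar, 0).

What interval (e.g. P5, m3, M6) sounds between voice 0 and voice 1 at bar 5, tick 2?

voice 0=G3 voice 1=G4 -> P8

P8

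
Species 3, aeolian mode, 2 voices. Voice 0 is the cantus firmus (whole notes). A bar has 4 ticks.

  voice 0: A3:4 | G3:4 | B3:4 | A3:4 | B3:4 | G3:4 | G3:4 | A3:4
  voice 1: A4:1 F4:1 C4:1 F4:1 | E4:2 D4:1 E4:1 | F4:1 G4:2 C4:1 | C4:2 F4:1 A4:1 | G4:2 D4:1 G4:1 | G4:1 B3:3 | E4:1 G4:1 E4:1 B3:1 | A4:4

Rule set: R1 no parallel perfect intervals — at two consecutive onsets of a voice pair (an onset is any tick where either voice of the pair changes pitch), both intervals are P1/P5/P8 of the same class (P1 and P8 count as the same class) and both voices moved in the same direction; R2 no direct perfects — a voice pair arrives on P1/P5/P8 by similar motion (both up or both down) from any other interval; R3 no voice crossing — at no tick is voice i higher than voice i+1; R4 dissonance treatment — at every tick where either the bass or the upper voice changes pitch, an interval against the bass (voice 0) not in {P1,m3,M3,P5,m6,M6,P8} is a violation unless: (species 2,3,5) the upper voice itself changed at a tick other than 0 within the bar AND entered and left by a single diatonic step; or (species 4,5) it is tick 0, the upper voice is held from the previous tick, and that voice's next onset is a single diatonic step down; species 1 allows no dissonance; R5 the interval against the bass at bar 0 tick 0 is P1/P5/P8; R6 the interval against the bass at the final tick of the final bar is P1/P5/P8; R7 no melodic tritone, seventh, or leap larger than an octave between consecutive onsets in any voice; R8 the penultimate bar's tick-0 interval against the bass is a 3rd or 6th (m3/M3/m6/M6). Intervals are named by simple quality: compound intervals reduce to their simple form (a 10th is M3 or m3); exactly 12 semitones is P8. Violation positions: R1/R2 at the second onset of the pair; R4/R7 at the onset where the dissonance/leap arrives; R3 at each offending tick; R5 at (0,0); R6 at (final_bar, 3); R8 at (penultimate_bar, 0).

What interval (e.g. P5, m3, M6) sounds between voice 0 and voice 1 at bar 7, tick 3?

voice 0=A3 voice 1=A4 -> P8

P8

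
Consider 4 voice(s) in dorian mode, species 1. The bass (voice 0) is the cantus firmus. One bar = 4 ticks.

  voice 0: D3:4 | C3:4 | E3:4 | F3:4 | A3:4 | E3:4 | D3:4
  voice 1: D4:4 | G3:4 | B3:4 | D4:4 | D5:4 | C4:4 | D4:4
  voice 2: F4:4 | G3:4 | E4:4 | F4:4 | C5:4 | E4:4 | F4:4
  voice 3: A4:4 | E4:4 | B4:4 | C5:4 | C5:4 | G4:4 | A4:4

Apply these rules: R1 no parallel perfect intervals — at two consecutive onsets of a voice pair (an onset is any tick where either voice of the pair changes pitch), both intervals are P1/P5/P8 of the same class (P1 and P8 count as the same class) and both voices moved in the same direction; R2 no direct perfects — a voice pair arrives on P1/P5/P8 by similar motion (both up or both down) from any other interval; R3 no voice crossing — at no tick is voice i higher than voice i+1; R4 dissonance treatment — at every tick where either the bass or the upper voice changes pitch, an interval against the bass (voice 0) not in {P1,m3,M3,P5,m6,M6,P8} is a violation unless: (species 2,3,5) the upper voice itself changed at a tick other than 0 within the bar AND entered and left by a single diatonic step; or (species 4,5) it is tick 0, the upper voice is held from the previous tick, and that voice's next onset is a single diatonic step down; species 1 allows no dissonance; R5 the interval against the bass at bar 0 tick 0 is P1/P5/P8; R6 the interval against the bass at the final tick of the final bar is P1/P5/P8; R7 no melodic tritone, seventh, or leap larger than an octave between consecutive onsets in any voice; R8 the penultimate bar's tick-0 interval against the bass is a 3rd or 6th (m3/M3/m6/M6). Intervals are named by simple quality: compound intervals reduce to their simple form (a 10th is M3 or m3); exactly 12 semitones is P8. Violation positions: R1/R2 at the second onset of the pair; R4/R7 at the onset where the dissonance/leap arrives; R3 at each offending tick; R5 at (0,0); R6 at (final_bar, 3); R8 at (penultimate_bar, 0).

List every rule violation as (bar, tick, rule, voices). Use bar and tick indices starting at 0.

(0, 0, R5, (0, 2))
(1, 0, R2, (0, 1))
(1, 0, R2, (0, 2))
(1, 0, R2, (1, 2))
(1, 0, R7, (2,))
(2, 0, R1, (0, 1))
(2, 0, R2, (0, 2))
(2, 0, R2, (0, 3))
(2, 0, R2, (1, 3))
(2, 0, R2, (2, 3))
(3, 0, R1, (0, 2))
(3, 0, R1, (0, 3))
(3, 0, R1, (2, 3))
(4, 0, R3, (1, 2))
(4, 0, R4, (0, 1))
(4, 1, R3, (1, 2))
(4, 2, R3, (1, 2))
(4, 3, R3, (1, 2))
(5, 0, R2, (0, 2))
(5, 0, R2, (1, 3))
(5, 0, R7, (1,))
(5, 0, R8, (0, 2))
(6, 0, R1, (1, 3))
(6, 3, R6, (0, 2))

bar 0: v0=D3 v1=D4 v2=F4 v3=A4 downbeat P5
bar 1: v0=C3 v1=G3 v2=G3 v3=E4 downbeat M3
bar 2: v0=E3 v1=B3 v2=E4 v3=B4 downbeat P5
bar 3: v0=F3 v1=D4 v2=F4 v3=C5 downbeat P5
bar 4: v0=A3 v1=D5 v2=C5 v3=C5 downbeat m3
bar 5: v0=E3 v1=C4 v2=E4 v3=G4 downbeat m3
bar 6: v0=D3 v1=D4 v2=F4 v3=A4 downbeat P5
  -> R5 @ bar 0 tick 0 v(0, 2): opens on m3
  -> R2 @ bar 1 tick 0 v(0, 1): D3/D4 P8 -> C3/G3 P5 similar
  -> R2 @ bar 1 tick 0 v(0, 2): D3/F4 m3 -> C3/G3 P5 similar
  -> R2 @ bar 1 tick 0 v(1, 2): D4/F4 m3 -> G3/G3 P1 similar
  -> R7 @ bar 1 tick 0 v(2,): F4->G3 leap 10st
  -> R1 @ bar 2 tick 0 v(0, 1): C3/G3 P5 -> E3/B3 P5 similar
  -> R2 @ bar 2 tick 0 v(0, 2): C3/G3 P5 -> E3/E4 P8 similar
  -> R2 @ bar 2 tick 0 v(0, 3): C3/E4 M3 -> E3/B4 P5 similar
  -> R2 @ bar 2 tick 0 v(1, 3): G3/E4 M6 -> B3/B4 P8 similar
  -> R2 @ bar 2 tick 0 v(2, 3): G3/E4 M6 -> E4/B4 P5 similar
  -> R1 @ bar 3 tick 0 v(0, 2): E3/E4 P8 -> F3/F4 P8 similar
  -> R1 @ bar 3 tick 0 v(0, 3): E3/B4 P5 -> F3/C5 P5 similar
  -> R1 @ bar 3 tick 0 v(2, 3): E4/B4 P5 -> F4/C5 P5 similar
  -> R3 @ bar 4 tick 0 v(1, 2): D5 above C5
  -> R4 @ bar 4 tick 0 v(0, 1): A3/D5 P4 untreated
  -> R3 @ bar 4 tick 1 v(1, 2): D5 above C5
  -> R3 @ bar 4 tick 2 v(1, 2): D5 above C5
  -> R3 @ bar 4 tick 3 v(1, 2): D5 above C5
  -> R2 @ bar 5 tick 0 v(0, 2): A3/C5 m3 -> E3/E4 P8 similar
  -> R2 @ bar 5 tick 0 v(1, 3): D5/C5 M2 -> C4/G4 P5 similar
  -> R7 @ bar 5 tick 0 v(1,): D5->C4 leap 14st
  -> R8 @ bar 5 tick 0 v(0, 2): penult P8 not 3rd/6th
  -> R1 @ bar 6 tick 0 v(1, 3): C4/G4 P5 -> D4/A4 P5 similar
  -> R6 @ bar 6 tick 3 v(0, 2): closes on m3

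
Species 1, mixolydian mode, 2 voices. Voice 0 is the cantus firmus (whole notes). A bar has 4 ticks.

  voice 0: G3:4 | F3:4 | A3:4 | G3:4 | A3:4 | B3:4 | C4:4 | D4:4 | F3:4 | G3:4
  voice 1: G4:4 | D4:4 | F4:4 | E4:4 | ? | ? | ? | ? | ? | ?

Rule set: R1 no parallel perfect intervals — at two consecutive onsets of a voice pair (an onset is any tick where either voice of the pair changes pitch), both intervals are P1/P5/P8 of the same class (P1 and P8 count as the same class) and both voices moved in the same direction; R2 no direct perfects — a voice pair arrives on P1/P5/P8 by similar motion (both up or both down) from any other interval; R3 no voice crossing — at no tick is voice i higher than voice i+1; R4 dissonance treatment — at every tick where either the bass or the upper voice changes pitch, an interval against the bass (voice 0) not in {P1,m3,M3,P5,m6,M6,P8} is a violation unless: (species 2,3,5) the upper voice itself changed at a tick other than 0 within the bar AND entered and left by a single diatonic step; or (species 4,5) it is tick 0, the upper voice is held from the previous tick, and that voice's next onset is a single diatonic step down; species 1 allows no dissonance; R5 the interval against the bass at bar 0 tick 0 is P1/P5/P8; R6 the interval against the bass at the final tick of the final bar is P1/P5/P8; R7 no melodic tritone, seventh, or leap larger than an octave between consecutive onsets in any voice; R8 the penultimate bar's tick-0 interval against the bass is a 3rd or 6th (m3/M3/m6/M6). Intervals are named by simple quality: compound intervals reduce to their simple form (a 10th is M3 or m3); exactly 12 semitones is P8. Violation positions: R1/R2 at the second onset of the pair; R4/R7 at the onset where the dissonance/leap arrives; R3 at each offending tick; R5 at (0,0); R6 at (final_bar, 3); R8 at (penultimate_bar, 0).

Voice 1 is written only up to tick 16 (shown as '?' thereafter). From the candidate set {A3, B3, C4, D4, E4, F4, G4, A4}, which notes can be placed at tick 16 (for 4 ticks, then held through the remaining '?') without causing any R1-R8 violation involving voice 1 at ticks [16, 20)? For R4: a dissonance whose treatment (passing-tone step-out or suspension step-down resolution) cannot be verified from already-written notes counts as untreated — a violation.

A3: legal
B3: violates R4
C4: legal
D4: violates R4
E4: legal
F4: legal
G4: violates R4
A4: violates R2

{A3, C4, E4, F4}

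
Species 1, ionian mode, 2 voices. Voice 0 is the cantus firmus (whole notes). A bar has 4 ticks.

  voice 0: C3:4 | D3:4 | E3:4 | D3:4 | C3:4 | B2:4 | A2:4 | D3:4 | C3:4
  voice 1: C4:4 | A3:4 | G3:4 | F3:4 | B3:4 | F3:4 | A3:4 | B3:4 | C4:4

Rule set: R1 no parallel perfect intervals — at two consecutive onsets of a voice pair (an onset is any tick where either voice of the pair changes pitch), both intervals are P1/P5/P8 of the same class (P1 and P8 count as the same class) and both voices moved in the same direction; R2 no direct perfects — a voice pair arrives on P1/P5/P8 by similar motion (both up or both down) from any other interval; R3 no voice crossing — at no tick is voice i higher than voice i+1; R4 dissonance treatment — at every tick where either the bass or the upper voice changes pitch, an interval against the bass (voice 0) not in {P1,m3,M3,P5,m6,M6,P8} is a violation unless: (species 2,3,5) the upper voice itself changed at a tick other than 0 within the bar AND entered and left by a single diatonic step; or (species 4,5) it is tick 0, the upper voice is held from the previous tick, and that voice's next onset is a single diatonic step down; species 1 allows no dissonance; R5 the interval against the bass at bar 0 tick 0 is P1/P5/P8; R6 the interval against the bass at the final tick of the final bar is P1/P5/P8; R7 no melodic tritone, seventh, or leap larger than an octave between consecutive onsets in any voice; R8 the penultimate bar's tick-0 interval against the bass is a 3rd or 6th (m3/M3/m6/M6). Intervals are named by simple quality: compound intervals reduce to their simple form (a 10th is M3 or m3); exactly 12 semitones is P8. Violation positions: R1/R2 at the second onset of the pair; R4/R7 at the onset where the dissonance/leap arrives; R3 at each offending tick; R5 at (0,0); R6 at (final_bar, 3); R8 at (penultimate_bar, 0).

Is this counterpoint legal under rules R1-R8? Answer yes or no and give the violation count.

No (4 violations)

bar 0: v0=C3 v1=C4 (P8)
bar 1: v0=D3 v1=A3 (P5)
bar 2: v0=E3 v1=G3 (m3)
bar 3: v0=D3 v1=F3 (m3)
bar 4: v0=C3 v1=B3 (M7)
bar 5: v0=B2 v1=F3 (TT)
bar 6: v0=A2 v1=A3 (P8)
bar 7: v0=D3 v1=B3 (M6)
bar 8: v0=C3 v1=C4 (P8)
  R4 @ bar4.0: C3/B3 M7 untreated
  R7 @ bar4.0: F3->B3 leap 6st
  R4 @ bar5.0: B2/F3 TT untreated
  R7 @ bar5.0: B3->F3 leap 6st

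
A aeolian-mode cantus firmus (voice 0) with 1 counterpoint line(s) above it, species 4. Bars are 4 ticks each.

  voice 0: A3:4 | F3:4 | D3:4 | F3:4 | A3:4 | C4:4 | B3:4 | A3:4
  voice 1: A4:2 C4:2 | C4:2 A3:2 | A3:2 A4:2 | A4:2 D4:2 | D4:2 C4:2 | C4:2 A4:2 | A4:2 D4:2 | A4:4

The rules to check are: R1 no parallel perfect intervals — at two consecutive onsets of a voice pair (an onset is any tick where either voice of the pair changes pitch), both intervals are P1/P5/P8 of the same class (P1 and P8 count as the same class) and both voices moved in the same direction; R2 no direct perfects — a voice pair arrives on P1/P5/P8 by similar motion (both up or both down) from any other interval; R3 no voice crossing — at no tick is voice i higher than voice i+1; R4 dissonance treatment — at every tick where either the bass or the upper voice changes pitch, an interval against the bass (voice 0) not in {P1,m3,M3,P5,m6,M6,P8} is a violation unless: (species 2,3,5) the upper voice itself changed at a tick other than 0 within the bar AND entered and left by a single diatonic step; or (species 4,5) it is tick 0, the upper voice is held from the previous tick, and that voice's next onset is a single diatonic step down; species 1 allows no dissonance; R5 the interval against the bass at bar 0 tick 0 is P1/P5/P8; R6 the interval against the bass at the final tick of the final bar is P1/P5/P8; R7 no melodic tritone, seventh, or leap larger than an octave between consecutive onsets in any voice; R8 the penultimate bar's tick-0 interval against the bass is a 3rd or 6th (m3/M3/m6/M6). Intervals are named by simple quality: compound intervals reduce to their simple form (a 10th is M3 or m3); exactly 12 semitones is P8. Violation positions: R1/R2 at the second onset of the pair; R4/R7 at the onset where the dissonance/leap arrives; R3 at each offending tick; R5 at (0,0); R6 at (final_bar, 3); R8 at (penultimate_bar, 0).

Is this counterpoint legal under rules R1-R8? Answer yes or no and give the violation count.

bar 0: v0=A3 v1=A4 (P8)
bar 1: v0=F3 v1=C4 (P5)
bar 2: v0=D3 v1=A3 (P5)
bar 3: v0=F3 v1=A4 (M3)
bar 4: v0=A3 v1=D4 (P4)
bar 5: v0=C4 v1=C4 (P1)
bar 6: v0=B3 v1=A4 (m7)
bar 7: v0=A3 v1=A4 (P8)
  R4 @ bar6.0: B3/A4 m7 untreated
  R8 @ bar6.0: penult m7 not 3rd/6th

No (2 violations)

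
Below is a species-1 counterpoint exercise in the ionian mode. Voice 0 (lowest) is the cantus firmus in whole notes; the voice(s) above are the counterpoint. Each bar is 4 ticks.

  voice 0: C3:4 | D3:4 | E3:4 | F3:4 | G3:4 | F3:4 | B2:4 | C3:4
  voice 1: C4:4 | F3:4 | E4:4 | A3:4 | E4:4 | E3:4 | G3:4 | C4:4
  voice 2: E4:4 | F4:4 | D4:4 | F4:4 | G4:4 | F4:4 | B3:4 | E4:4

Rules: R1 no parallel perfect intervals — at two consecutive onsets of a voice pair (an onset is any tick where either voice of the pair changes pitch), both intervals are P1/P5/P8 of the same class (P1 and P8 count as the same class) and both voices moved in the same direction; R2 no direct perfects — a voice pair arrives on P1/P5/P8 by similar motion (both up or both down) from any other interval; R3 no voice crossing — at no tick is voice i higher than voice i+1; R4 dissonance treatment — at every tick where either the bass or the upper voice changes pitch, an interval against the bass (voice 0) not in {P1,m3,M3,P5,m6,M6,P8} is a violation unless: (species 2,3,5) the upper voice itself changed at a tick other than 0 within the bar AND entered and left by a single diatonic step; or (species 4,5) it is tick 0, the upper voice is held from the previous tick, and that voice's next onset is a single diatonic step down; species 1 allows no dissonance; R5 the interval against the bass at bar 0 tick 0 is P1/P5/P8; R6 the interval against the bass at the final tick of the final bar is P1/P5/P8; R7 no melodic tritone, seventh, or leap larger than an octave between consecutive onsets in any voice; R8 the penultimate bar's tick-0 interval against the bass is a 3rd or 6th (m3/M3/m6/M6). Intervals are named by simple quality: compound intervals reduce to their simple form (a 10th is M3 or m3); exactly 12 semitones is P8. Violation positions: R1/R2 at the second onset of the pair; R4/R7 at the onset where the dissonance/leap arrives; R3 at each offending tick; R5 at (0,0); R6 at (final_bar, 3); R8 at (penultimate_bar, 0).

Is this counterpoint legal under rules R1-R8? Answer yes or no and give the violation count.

No (22 violations)

bar 0: v0=C3 v1=C4 v2=E4 (M3)
bar 1: v0=D3 v1=F3 v2=F4 (m3)
bar 2: v0=E3 v1=E4 v2=D4 (m7)
bar 3: v0=F3 v1=A3 v2=F4 (P8)
bar 4: v0=G3 v1=E4 v2=G4 (P8)
bar 5: v0=F3 v1=E3 v2=F4 (P8)
bar 6: v0=B2 v1=G3 v2=B3 (P8)
bar 7: v0=C3 v1=C4 v2=E4 (M3)
  R5 @ bar0.0: opens on M3
  R2 @ bar2.0: D3/F3 m3 -> E3/E4 P8 similar
  R3 @ bar2.0: E4 above D4
  R4 @ bar2.0: E3/D4 m7 untreated
  R7 @ bar2.0: F3->E4 leap 11st
  R3 @ bar2.1: E4 above D4
  R3 @ bar2.2: E4 above D4
  R3 @ bar2.3: E4 above D4
  R2 @ bar3.0: E3/D4 m7 -> F3/F4 P8 similar
  R1 @ bar4.0: F3/F4 P8 -> G3/G4 P8 similar
  R1 @ bar5.0: G3/G4 P8 -> F3/F4 P8 similar
  R3 @ bar5.0: F3 above E3
  R4 @ bar5.0: F3/E3 m2 untreated
  R3 @ bar5.1: F3 above E3
  R3 @ bar5.2: F3 above E3
  R3 @ bar5.3: F3 above E3
  R1 @ bar6.0: F3/F4 P8 -> B2/B3 P8 similar
  R7 @ bar6.0: F3->B2 leap 6st
  R7 @ bar6.0: F4->B3 leap 6st
  R8 @ bar6.0: penult P8 not 3rd/6th
  R2 @ bar7.0: B2/G3 m6 -> C3/C4 P8 similar
  R6 @ bar7.3: closes on M3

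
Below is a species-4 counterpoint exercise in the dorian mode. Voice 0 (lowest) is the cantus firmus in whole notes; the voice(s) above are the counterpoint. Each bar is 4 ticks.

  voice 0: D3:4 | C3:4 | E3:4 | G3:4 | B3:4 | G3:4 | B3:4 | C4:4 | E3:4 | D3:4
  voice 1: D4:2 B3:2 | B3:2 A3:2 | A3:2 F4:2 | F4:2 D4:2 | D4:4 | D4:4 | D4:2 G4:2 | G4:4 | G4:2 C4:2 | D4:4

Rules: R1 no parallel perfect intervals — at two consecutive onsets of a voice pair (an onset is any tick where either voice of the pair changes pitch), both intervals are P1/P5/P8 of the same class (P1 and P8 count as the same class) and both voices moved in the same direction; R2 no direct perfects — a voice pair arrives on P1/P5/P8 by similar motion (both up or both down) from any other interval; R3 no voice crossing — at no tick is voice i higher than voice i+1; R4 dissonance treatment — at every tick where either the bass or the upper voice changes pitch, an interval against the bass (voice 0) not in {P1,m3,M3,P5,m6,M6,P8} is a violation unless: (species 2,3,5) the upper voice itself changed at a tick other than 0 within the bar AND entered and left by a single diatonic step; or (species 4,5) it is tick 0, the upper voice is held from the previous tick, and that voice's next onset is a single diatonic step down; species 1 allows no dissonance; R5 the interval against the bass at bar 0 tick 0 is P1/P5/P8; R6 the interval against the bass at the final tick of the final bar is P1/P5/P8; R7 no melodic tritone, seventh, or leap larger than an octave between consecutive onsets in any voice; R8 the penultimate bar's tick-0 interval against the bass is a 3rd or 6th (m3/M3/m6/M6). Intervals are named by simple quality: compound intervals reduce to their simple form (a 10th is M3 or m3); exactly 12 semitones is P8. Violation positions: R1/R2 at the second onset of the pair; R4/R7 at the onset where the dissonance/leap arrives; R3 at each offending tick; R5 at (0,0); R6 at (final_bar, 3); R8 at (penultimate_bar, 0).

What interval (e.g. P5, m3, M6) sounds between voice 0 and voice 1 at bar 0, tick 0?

voice 0=D3 voice 1=D4 -> P8

P8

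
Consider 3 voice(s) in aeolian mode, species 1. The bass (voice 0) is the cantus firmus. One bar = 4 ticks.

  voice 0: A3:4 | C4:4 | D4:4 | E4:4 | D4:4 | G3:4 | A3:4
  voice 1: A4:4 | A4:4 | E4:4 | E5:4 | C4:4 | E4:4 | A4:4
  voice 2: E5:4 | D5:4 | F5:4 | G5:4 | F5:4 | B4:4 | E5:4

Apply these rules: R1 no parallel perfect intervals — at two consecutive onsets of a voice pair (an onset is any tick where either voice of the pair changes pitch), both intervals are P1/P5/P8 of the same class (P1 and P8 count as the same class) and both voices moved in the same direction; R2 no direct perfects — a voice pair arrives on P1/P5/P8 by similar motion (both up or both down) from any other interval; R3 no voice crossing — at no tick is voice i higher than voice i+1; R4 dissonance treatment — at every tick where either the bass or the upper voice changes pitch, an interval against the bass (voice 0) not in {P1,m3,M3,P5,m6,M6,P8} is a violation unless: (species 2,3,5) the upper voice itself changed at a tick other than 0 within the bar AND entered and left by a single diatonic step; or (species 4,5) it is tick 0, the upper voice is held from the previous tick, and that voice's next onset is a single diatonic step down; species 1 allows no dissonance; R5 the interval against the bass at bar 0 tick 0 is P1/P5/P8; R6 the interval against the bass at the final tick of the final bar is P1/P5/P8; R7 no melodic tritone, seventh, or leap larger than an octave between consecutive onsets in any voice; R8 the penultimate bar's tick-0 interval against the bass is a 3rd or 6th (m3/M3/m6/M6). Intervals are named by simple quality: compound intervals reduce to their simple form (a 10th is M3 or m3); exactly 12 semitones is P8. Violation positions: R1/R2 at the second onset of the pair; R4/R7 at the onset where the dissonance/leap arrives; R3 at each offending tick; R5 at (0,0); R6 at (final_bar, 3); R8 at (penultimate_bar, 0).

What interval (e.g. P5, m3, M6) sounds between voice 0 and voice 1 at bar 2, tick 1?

M2

voice 0=D4 voice 1=E4 -> M2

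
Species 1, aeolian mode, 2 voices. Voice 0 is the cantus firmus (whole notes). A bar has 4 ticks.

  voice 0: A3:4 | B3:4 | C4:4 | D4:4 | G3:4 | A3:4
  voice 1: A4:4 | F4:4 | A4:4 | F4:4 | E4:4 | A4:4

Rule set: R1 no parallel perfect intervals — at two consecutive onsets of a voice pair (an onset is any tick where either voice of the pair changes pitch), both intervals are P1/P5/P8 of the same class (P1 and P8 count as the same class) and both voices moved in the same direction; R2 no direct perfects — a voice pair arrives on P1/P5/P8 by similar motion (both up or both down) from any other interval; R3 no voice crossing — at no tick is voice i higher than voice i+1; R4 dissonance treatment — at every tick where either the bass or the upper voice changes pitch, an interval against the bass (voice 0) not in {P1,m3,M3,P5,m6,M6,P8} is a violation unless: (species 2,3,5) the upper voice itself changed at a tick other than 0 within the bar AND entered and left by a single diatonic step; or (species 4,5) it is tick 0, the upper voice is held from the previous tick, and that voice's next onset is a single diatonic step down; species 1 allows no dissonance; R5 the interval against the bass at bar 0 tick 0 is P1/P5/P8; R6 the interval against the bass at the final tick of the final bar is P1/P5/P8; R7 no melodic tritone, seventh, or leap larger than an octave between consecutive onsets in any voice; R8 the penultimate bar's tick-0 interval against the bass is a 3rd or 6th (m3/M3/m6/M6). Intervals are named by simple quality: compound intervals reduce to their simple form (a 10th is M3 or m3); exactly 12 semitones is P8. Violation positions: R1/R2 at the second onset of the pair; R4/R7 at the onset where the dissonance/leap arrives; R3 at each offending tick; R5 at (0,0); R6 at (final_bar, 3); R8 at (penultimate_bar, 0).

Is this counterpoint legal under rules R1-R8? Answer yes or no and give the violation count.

No (2 violations)

bar 0: v0=A3 v1=A4 (P8)
bar 1: v0=B3 v1=F4 (TT)
bar 2: v0=C4 v1=A4 (M6)
bar 3: v0=D4 v1=F4 (m3)
bar 4: v0=G3 v1=E4 (M6)
bar 5: v0=A3 v1=A4 (P8)
  R4 @ bar1.0: B3/F4 TT untreated
  R2 @ bar5.0: G3/E4 M6 -> A3/A4 P8 similar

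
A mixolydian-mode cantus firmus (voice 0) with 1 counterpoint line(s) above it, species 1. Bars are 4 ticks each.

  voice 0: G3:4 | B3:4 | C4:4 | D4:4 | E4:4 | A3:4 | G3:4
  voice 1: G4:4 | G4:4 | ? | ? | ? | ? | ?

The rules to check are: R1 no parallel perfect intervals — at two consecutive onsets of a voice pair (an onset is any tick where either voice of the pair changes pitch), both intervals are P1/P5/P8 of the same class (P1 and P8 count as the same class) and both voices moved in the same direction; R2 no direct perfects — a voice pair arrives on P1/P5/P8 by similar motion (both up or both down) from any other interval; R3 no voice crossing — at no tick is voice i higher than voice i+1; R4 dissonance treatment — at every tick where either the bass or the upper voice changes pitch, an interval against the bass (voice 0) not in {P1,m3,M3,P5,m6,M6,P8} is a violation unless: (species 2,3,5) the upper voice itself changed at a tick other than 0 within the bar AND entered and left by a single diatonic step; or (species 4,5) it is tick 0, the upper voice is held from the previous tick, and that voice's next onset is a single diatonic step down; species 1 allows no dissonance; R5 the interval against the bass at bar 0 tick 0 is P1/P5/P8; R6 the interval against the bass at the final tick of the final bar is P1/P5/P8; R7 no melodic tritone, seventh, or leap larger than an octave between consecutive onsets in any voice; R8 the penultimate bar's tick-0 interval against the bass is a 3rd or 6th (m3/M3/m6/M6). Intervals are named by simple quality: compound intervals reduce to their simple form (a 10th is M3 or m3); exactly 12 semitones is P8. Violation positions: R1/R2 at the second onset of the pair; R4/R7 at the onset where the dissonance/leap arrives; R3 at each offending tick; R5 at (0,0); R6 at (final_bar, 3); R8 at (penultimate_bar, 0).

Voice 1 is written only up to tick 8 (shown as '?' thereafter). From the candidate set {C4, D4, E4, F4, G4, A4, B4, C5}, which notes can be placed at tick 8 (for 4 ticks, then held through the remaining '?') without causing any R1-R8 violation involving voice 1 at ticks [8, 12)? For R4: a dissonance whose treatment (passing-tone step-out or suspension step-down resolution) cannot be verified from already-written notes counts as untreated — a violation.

C4: legal
D4: violates R4
E4: legal
F4: violates R4
G4: legal
A4: legal
B4: violates R4
C5: violates R2

{A4, C4, E4, G4}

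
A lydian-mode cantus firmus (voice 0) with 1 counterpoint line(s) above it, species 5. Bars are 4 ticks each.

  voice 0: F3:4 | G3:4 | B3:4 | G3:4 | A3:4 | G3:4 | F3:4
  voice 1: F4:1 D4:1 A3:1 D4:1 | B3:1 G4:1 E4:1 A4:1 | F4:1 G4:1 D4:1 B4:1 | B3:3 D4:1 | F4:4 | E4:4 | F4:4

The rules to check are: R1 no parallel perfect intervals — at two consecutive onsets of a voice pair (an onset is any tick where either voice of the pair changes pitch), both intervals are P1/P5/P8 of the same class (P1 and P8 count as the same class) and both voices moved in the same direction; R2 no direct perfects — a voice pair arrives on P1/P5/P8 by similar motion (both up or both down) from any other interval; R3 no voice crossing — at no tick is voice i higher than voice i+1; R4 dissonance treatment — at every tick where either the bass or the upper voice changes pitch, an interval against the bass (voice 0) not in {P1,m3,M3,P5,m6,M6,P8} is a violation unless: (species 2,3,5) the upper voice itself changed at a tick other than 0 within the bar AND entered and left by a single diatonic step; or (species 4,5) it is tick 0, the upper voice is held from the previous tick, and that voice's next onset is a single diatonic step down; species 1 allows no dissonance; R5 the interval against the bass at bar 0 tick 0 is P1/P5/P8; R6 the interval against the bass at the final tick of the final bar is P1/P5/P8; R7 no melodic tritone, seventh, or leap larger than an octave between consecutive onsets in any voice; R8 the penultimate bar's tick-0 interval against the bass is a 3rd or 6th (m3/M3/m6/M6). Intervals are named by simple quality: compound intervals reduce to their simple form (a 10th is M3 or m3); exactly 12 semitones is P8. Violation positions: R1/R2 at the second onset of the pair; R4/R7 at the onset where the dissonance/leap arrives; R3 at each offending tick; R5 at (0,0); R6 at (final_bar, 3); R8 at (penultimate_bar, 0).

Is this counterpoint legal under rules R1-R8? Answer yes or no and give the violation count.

bar 0: v0=F3 v1=F4 (P8)
bar 1: v0=G3 v1=B3 (M3)
bar 2: v0=B3 v1=F4 (TT)
bar 3: v0=G3 v1=B3 (M3)
bar 4: v0=A3 v1=F4 (m6)
bar 5: v0=G3 v1=E4 (M6)
bar 6: v0=F3 v1=F4 (P8)
  R4 @ bar1.3: G3/A4 M2 untreated
  R4 @ bar2.0: B3/F4 TT untreated

No (2 violations)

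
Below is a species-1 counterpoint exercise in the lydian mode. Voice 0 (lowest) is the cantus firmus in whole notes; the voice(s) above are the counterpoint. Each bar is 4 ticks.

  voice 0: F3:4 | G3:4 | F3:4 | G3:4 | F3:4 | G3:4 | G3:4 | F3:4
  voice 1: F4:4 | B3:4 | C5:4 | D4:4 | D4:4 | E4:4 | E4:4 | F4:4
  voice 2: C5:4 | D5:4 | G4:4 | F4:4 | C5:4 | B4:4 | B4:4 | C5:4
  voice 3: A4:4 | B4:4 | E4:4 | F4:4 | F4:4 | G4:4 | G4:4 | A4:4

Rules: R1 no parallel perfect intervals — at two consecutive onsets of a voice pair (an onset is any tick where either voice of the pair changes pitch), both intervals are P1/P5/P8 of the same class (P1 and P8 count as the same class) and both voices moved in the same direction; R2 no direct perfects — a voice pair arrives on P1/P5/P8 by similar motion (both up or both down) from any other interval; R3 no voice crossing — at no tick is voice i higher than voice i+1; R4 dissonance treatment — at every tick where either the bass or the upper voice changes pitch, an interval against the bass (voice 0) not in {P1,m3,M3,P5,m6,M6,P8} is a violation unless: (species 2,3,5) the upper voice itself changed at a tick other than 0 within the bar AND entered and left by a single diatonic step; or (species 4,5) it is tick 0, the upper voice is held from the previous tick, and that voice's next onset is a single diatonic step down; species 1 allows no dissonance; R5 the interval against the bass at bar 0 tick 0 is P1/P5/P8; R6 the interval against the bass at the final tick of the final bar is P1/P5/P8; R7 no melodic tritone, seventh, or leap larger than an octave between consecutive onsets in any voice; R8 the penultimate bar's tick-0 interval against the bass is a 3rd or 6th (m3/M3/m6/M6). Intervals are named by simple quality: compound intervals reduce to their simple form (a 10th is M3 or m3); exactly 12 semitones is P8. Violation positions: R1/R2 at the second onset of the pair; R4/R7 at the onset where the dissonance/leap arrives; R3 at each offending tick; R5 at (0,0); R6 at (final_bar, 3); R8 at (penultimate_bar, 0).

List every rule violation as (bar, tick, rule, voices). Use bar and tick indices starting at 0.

bar 0: v0=F3 v1=F4 v2=C5 v3=A4 downbeat M3
bar 1: v0=G3 v1=B3 v2=D5 v3=B4 downbeat M3
bar 2: v0=F3 v1=C5 v2=G4 v3=E4 downbeat M7
bar 3: v0=G3 v1=D4 v2=F4 v3=F4 downbeat m7
bar 4: v0=F3 v1=D4 v2=C5 v3=F4 downbeat P8
bar 5: v0=G3 v1=E4 v2=B4 v3=G4 downbeat P8
bar 6: v0=G3 v1=E4 v2=B4 v3=G4 downbeat P8
bar 7: v0=F3 v1=F4 v2=C5 v3=A4 downbeat M3
  -> R3 @ bar 0 tick 0 v(2, 3): C5 above A4
  -> R5 @ bar 0 tick 0 v(0, 3): opens on M3
  -> R3 @ bar 0 tick 1 v(2, 3): C5 above A4
  -> R3 @ bar 0 tick 2 v(2, 3): C5 above A4
  -> R3 @ bar 0 tick 3 v(2, 3): C5 above A4
  -> R1 @ bar 1 tick 0 v(0, 2): F3/C5 P5 -> G3/D5 P5 similar
  -> R3 @ bar 1 tick 0 v(2, 3): D5 above B4
  -> R7 @ bar 1 tick 0 v(1,): F4->B3 leap 6st
  -> R3 @ bar 1 tick 1 v(2, 3): D5 above B4
  -> R3 @ bar 1 tick 2 v(2, 3): D5 above B4
  -> R3 @ bar 1 tick 3 v(2, 3): D5 above B4
  -> R3 @ bar 2 tick 0 v(1, 2): C5 above G4
  -> R3 @ bar 2 tick 0 v(2, 3): G4 above E4
  -> R4 @ bar 2 tick 0 v(0, 2): F3/G4 M2 untreated
  -> R4 @ bar 2 tick 0 v(0, 3): F3/E4 M7 untreated
  -> R7 @ bar 2 tick 0 v(1,): B3->C5 leap 13st
  -> R3 @ bar 2 tick 1 v(1, 2): C5 above G4
  -> R3 @ bar 2 tick 1 v(2, 3): G4 above E4
  -> R3 @ bar 2 tick 2 v(1, 2): C5 above G4
  -> R3 @ bar 2 tick 2 v(2, 3): G4 above E4
  -> R3 @ bar 2 tick 3 v(1, 2): C5 above G4
  -> R3 @ bar 2 tick 3 v(2, 3): G4 above E4
  -> R4 @ bar 3 tick 0 v(0, 2): G3/F4 m7 untreated
  -> R4 @ bar 3 tick 0 v(0, 3): G3/F4 m7 untreated
  -> R7 @ bar 3 tick 0 v(1,): C5->D4 leap 10st
  -> R3 @ bar 4 tick 0 v(2, 3): C5 above F4
  -> R3 @ bar 4 tick 1 v(2, 3): C5 above F4
  -> R3 @ bar 4 tick 2 v(2, 3): C5 above F4
  -> R3 @ bar 4 tick 3 v(2, 3): C5 above F4
  -> R1 @ bar 5 tick 0 v(0, 3): F3/F4 P8 -> G3/G4 P8 similar
  -> R3 @ bar 5 tick 0 v(2, 3): B4 above G4
  -> R3 @ bar 5 tick 1 v(2, 3): B4 above G4
  -> R3 @ bar 5 tick 2 v(2, 3): B4 above G4
  -> R3 @ bar 5 tick 3 v(2, 3): B4 above G4
  -> R3 @ bar 6 tick 0 v(2, 3): B4 above G4
  -> R8 @ bar 6 tick 0 v(0, 3): penult P8 not 3rd/6th
  -> R3 @ bar 6 tick 1 v(2, 3): B4 above G4
  -> R3 @ bar 6 tick 2 v(2, 3): B4 above G4
  -> R3 @ bar 6 tick 3 v(2, 3): B4 above G4
  -> R1 @ bar 7 tick 0 v(1, 2): E4/B4 P5 -> F4/C5 P5 similar
  -> R3 @ bar 7 tick 0 v(2, 3): C5 above A4
  -> R3 @ bar 7 tick 1 v(2, 3): C5 above A4
  -> R3 @ bar 7 tick 2 v(2, 3): C5 above A4
  -> R3 @ bar 7 tick 3 v(2, 3): C5 above A4
  -> R6 @ bar 7 tick 3 v(0, 3): closes on M3

(0, 0, R3, (2, 3))
(0, 0, R5, (0, 3))
(0, 1, R3, (2, 3))
(0, 2, R3, (2, 3))
(0, 3, R3, (2, 3))
(1, 0, R1, (0, 2))
(1, 0, R3, (2, 3))
(1, 0, R7, (1,))
(1, 1, R3, (2, 3))
(1, 2, R3, (2, 3))
(1, 3, R3, (2, 3))
(2, 0, R3, (1, 2))
(2, 0, R3, (2, 3))
(2, 0, R4, (0, 2))
(2, 0, R4, (0, 3))
(2, 0, R7, (1,))
(2, 1, R3, (1, 2))
(2, 1, R3, (2, 3))
(2, 2, R3, (1, 2))
(2, 2, R3, (2, 3))
(2, 3, R3, (1, 2))
(2, 3, R3, (2, 3))
(3, 0, R4, (0, 2))
(3, 0, R4, (0, 3))
(3, 0, R7, (1,))
(4, 0, R3, (2, 3))
(4, 1, R3, (2, 3))
(4, 2, R3, (2, 3))
(4, 3, R3, (2, 3))
(5, 0, R1, (0, 3))
(5, 0, R3, (2, 3))
(5, 1, R3, (2, 3))
(5, 2, R3, (2, 3))
(5, 3, R3, (2, 3))
(6, 0, R3, (2, 3))
(6, 0, R8, (0, 3))
(6, 1, R3, (2, 3))
(6, 2, R3, (2, 3))
(6, 3, R3, (2, 3))
(7, 0, R1, (1, 2))
(7, 0, R3, (2, 3))
(7, 1, R3, (2, 3))
(7, 2, R3, (2, 3))
(7, 3, R3, (2, 3))
(7, 3, R6, (0, 3))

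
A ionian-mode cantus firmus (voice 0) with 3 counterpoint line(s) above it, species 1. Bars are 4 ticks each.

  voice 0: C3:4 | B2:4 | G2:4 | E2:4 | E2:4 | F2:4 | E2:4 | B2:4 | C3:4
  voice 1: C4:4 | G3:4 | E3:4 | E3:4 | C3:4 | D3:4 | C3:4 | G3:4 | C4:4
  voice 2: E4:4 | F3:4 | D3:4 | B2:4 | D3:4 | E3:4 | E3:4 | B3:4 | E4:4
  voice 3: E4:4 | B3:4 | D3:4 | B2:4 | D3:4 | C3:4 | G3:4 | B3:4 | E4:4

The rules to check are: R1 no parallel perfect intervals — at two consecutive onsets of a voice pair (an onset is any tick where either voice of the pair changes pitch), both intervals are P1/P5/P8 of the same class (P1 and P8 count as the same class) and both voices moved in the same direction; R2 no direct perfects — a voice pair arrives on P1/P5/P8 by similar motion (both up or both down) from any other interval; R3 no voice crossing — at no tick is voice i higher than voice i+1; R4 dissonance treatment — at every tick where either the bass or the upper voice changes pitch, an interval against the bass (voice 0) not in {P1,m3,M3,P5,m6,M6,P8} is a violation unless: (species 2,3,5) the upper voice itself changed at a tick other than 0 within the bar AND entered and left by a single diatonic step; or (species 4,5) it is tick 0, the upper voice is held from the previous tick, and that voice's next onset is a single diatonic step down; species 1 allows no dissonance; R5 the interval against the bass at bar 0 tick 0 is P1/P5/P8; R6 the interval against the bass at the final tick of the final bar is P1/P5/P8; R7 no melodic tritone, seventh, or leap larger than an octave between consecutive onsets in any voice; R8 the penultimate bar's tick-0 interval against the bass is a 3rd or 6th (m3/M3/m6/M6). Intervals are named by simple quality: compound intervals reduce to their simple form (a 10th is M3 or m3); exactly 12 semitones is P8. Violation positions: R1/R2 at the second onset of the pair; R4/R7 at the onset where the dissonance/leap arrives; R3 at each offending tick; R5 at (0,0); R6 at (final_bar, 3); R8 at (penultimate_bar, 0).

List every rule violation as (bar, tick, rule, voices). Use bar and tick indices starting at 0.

bar 0: v0=C3 v1=C4 v2=E4 v3=E4 downbeat M3
bar 1: v0=B2 v1=G3 v2=F3 v3=B3 downbeat P8
bar 2: v0=G2 v1=E3 v2=D3 v3=D3 downbeat P5
bar 3: v0=E2 v1=E3 v2=B2 v3=B2 downbeat P5
bar 4: v0=E2 v1=C3 v2=D3 v3=D3 downbeat m7
bar 5: v0=F2 v1=D3 v2=E3 v3=C3 downbeat P5
bar 6: v0=E2 v1=C3 v2=E3 v3=G3 downbeat m3
bar 7: v0=B2 v1=G3 v2=B3 v3=B3 downbeat P8
bar 8: v0=C3 v1=C4 v2=E4 v3=E4 downbeat M3
  -> R5 @ bar 0 tick 0 v(0, 2): opens on M3
  -> R5 @ bar 0 tick 0 v(0, 3): opens on M3
  -> R2 @ bar 1 tick 0 v(0, 3): C3/E4 M3 -> B2/B3 P8 similar
  -> R3 @ bar 1 tick 0 v(1, 2): G3 above F3
  -> R4 @ bar 1 tick 0 v(0, 2): B2/F3 TT untreated
  -> R7 @ bar 1 tick 0 v(2,): E4->F3 leap 11st
  -> R3 @ bar 1 tick 1 v(1, 2): G3 above F3
  -> R3 @ bar 1 tick 2 v(1, 2): G3 above F3
  -> R3 @ bar 1 tick 3 v(1, 2): G3 above F3
  -> R2 @ bar 2 tick 0 v(0, 2): B2/F3 TT -> G2/D3 P5 similar
  -> R2 @ bar 2 tick 0 v(0, 3): B2/B3 P8 -> G2/D3 P5 similar
  -> R2 @ bar 2 tick 0 v(2, 3): F3/B3 TT -> D3/D3 P1 similar
  -> R3 @ bar 2 tick 0 v(1, 2): E3 above D3
  -> R3 @ bar 2 tick 1 v(1, 2): E3 above D3
  -> R3 @ bar 2 tick 2 v(1, 2): E3 above D3
  -> R3 @ bar 2 tick 3 v(1, 2): E3 above D3
  -> R1 @ bar 3 tick 0 v(0, 2): G2/D3 P5 -> E2/B2 P5 similar
  -> R1 @ bar 3 tick 0 v(0, 3): G2/D3 P5 -> E2/B2 P5 similar
  -> R1 @ bar 3 tick 0 v(2, 3): D3/D3 P1 -> B2/B2 P1 similar
  -> R3 @ bar 3 tick 0 v(1, 2): E3 above B2
  -> R3 @ bar 3 tick 1 v(1, 2): E3 above B2
  -> R3 @ bar 3 tick 2 v(1, 2): E3 above B2
  -> R3 @ bar 3 tick 3 v(1, 2): E3 above B2
  -> R1 @ bar 4 tick 0 v(2, 3): B2/B2 P1 -> D3/D3 P1 similar
  -> R4 @ bar 4 tick 0 v(0, 2): E2/D3 m7 untreated
  -> R4 @ bar 4 tick 0 v(0, 3): E2/D3 m7 untreated
  -> R3 @ bar 5 tick 0 v(2, 3): E3 above C3
  -> R4 @ bar 5 tick 0 v(0, 2): F2/E3 M7 untreated
  -> R3 @ bar 5 tick 1 v(2, 3): E3 above C3
  -> R3 @ bar 5 tick 2 v(2, 3): E3 above C3
  -> R3 @ bar 5 tick 3 v(2, 3): E3 above C3
  -> R1 @ bar 7 tick 0 v(0, 2): E2/E3 P8 -> B2/B3 P8 similar
  -> R2 @ bar 7 tick 0 v(0, 3): E2/G3 m3 -> B2/B3 P8 similar
  -> R2 @ bar 7 tick 0 v(2, 3): E3/G3 m3 -> B3/B3 P1 similar
  -> R8 @ bar 7 tick 0 v(0, 2): penult P8 not 3rd/6th
  -> R8 @ bar 7 tick 0 v(0, 3): penult P8 not 3rd/6th
  -> R1 @ bar 8 tick 0 v(2, 3): B3/B3 P1 -> E4/E4 P1 similar
  -> R2 @ bar 8 tick 0 v(0, 1): B2/G3 m6 -> C3/C4 P8 similar
  -> R6 @ bar 8 tick 3 v(0, 2): closes on M3
  -> R6 @ bar 8 tick 3 v(0, 3): closes on M3

(0, 0, R5, (0, 2))
(0, 0, R5, (0, 3))
(1, 0, R2, (0, 3))
(1, 0, R3, (1, 2))
(1, 0, R4, (0, 2))
(1, 0, R7, (2,))
(1, 1, R3, (1, 2))
(1, 2, R3, (1, 2))
(1, 3, R3, (1, 2))
(2, 0, R2, (0, 2))
(2, 0, R2, (0, 3))
(2, 0, R2, (2, 3))
(2, 0, R3, (1, 2))
(2, 1, R3, (1, 2))
(2, 2, R3, (1, 2))
(2, 3, R3, (1, 2))
(3, 0, R1, (0, 2))
(3, 0, R1, (0, 3))
(3, 0, R1, (2, 3))
(3, 0, R3, (1, 2))
(3, 1, R3, (1, 2))
(3, 2, R3, (1, 2))
(3, 3, R3, (1, 2))
(4, 0, R1, (2, 3))
(4, 0, R4, (0, 2))
(4, 0, R4, (0, 3))
(5, 0, R3, (2, 3))
(5, 0, R4, (0, 2))
(5, 1, R3, (2, 3))
(5, 2, R3, (2, 3))
(5, 3, R3, (2, 3))
(7, 0, R1, (0, 2))
(7, 0, R2, (0, 3))
(7, 0, R2, (2, 3))
(7, 0, R8, (0, 2))
(7, 0, R8, (0, 3))
(8, 0, R1, (2, 3))
(8, 0, R2, (0, 1))
(8, 3, R6, (0, 2))
(8, 3, R6, (0, 3))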